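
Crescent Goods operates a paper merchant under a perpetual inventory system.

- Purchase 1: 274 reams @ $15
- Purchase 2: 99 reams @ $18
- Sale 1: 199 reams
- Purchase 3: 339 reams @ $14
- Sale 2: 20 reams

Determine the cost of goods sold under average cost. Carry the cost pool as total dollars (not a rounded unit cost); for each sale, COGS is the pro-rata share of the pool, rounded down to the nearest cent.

COGS = $3,435.63

After Purchase 1: 274 on hand, pool $4,110.00 (≈ $15.0000 each)
After Purchase 2: 373 on hand, pool $5,892.00 (≈ $15.7962 each)
Sale 1, sell 199: 199/373 × $5,892.00 → $3,143.45
After Purchase 3: 513 on hand, pool $7,494.55 (≈ $14.6093 each)
Sale 2, sell 20: 20/513 × $7,494.55 → $292.18
Total COGS = $3,143.45 + $292.18 = $3,435.63
Ending inventory (cost pool remaining) = $7,202.37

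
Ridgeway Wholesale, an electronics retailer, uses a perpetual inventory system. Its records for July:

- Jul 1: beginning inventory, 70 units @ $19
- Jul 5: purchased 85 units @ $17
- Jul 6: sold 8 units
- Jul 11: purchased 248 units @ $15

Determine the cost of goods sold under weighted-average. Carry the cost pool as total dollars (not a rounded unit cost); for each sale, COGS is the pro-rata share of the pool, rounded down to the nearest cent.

COGS = $143.22

After Jul 1: 70 on hand, pool $1,330.00 (≈ $19.0000 each)
After Jul 5: 155 on hand, pool $2,775.00 (≈ $17.9032 each)
Jul 6, sell 8: 8/155 × $2,775.00 → $143.22
After Jul 11: 395 on hand, pool $6,351.78 (≈ $16.0805 each)
Ending inventory (cost pool remaining) = $6,351.78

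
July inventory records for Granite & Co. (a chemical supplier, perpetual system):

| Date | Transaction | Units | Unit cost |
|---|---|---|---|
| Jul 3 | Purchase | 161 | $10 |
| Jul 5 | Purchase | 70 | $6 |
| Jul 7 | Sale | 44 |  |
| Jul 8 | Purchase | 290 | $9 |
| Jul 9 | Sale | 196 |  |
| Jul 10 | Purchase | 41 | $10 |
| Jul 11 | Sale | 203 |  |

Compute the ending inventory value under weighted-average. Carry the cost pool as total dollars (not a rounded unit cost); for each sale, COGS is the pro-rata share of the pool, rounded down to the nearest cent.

After Jul 3: 161 on hand, pool $1,610.00 (≈ $10.0000 each)
After Jul 5: 231 on hand, pool $2,030.00 (≈ $8.7879 each)
Jul 7, sell 44: 44/231 × $2,030.00 → $386.66
After Jul 8: 477 on hand, pool $4,253.34 (≈ $8.9169 each)
Jul 9, sell 196: 196/477 × $4,253.34 → $1,747.70
After Jul 10: 322 on hand, pool $2,915.64 (≈ $9.0548 each)
Jul 11, sell 203: 203/322 × $2,915.64 → $1,838.12
Total COGS = $386.66 + $1,747.70 + $1,838.12 = $3,972.48
Ending inventory (cost pool remaining) = $1,077.52
Check: goods available $5,050.00 = COGS $3,972.48 + ending $1,077.52

Ending inventory = $1,077.52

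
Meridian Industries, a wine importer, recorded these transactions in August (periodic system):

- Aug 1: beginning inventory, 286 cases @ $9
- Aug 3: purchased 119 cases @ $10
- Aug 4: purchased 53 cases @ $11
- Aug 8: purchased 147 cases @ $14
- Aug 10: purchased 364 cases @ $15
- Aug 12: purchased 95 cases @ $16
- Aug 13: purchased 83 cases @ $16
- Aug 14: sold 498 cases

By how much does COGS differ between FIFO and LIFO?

FIFO COGS: 286 @ $9 + 119 @ $10 + 53 @ $11 + 40 @ $14 = $4,907
LIFO COGS: 83 @ $16 + 95 @ $16 + 320 @ $15 = $7,648
Difference = |$4,907 − $7,648| = $2,741

$2,741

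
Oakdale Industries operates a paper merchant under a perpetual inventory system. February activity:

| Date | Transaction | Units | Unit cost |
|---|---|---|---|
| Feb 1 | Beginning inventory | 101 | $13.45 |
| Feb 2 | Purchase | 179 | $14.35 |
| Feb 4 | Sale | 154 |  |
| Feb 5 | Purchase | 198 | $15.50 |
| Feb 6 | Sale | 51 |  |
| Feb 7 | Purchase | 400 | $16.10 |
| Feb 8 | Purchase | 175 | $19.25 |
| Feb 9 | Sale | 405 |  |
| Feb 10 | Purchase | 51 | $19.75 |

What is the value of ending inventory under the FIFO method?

Ending inventory = $8,690.80

Feb 4, 154 sold [FIFO — oldest first]: 101 @ $13.45 + 53 @ $14.35 = $2,119.00
Feb 6, 51 sold [FIFO — oldest first]: 51 @ $14.35 = $731.85
Feb 9, 405 sold [FIFO — oldest first]: 75 @ $14.35 + 198 @ $15.50 + 132 @ $16.10 = $6,270.45
Total COGS = $2,119.00 + $731.85 + $6,270.45 = $9,121.30
Ending inventory: 268 @ $16.10 + 175 @ $19.25 + 51 @ $19.75 = $8,690.80
Check: goods available $17,812.10 = COGS $9,121.30 + ending $8,690.80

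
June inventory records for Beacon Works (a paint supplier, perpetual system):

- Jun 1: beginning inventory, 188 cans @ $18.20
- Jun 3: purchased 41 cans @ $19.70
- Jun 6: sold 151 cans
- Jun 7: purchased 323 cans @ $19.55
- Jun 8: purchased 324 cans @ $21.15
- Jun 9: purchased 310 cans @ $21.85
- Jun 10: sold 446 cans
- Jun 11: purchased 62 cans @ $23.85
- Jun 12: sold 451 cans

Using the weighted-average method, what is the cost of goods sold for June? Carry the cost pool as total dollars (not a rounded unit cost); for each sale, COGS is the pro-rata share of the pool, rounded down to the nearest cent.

After Jun 1: 188 on hand, pool $3,421.60 (≈ $18.2000 each)
After Jun 3: 229 on hand, pool $4,229.30 (≈ $18.4686 each)
Jun 6, sell 151: 151/229 × $4,229.30 → $2,788.75
After Jun 7: 401 on hand, pool $7,755.20 (≈ $19.3397 each)
After Jun 8: 725 on hand, pool $14,607.80 (≈ $20.1487 each)
After Jun 9: 1035 on hand, pool $21,381.30 (≈ $20.6583 each)
Jun 10, sell 446: 446/1035 × $21,381.30 → $9,213.58
After Jun 11: 651 on hand, pool $13,646.42 (≈ $20.9622 each)
Jun 12, sell 451: 451/651 × $13,646.42 → $9,453.97
Total COGS = $2,788.75 + $9,213.58 + $9,453.97 = $21,456.30
Ending inventory (cost pool remaining) = $4,192.45

COGS = $21,456.30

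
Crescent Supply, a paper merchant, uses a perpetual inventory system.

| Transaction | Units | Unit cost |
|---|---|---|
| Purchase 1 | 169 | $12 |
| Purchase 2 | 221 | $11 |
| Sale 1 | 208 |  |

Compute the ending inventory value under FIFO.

Sale 1 (208) [FIFO — oldest first]: 169 @ $12 + 39 @ $11 = $2,457
Ending inventory: 182 @ $11 = $2,002

Ending inventory = $2,002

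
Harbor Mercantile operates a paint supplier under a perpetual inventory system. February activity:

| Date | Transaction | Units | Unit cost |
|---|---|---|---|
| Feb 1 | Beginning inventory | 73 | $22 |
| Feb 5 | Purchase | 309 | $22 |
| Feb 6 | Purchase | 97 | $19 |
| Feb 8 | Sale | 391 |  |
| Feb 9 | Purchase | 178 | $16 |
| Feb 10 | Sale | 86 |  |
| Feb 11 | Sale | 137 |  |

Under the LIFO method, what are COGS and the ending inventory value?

COGS = $12,149; ending inventory = $946

Feb 8, 391 sold [LIFO — newest first]: 97 @ $19 + 294 @ $22 = $8,311
Feb 10, 86 sold [LIFO — newest first]: 86 @ $16 = $1,376
Feb 11, 137 sold [LIFO — newest first]: 92 @ $16 + 15 @ $22 + 30 @ $22 = $2,462
Total COGS = $8,311 + $1,376 + $2,462 = $12,149
Ending inventory: 43 @ $22 = $946
Check: goods available $13,095 = COGS $12,149 + ending $946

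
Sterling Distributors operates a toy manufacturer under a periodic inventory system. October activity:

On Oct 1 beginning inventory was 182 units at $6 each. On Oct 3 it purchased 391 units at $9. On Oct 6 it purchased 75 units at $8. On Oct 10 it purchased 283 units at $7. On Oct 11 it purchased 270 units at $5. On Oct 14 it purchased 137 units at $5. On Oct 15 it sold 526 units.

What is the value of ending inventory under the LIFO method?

Oct 15, 526 sold [LIFO — newest first]: 137 @ $5 + 270 @ $5 + 119 @ $7 = $2,868
Ending inventory: 182 @ $6 + 391 @ $9 + 75 @ $8 + 164 @ $7 = $6,359
Check: goods available $9,227 = COGS $2,868 + ending $6,359

Ending inventory = $6,359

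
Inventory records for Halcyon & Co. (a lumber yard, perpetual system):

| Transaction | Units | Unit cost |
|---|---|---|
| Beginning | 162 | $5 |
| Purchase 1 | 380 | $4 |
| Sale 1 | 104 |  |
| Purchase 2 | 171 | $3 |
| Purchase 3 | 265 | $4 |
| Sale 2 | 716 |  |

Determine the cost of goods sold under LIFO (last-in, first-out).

Sale 1 (104) [LIFO — newest first]: 104 @ $4 = $416
Sale 2 (716) [LIFO — newest first]: 265 @ $4 + 171 @ $3 + 276 @ $4 + 4 @ $5 = $2,697
Total COGS = $416 + $2,697 = $3,113
Ending inventory: 158 @ $5 = $790
Check: goods available $3,903 = COGS $3,113 + ending $790

COGS = $3,113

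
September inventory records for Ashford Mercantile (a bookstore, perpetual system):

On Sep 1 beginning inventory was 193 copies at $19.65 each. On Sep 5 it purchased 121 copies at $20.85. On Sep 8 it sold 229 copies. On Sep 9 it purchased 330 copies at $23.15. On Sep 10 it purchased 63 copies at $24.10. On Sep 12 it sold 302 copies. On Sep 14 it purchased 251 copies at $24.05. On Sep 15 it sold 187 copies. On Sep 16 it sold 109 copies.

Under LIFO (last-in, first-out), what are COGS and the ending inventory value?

Sep 8, 229 sold [LIFO — newest first]: 121 @ $20.85 + 108 @ $19.65 = $4,645.05
Sep 12, 302 sold [LIFO — newest first]: 63 @ $24.10 + 239 @ $23.15 = $7,051.15
Sep 15, 187 sold [LIFO — newest first]: 187 @ $24.05 = $4,497.35
Sep 16, 109 sold [LIFO — newest first]: 64 @ $24.05 + 45 @ $23.15 = $2,580.95
Total COGS = $4,645.05 + $7,051.15 + $4,497.35 + $2,580.95 = $18,774.50
Ending inventory: 85 @ $19.65 + 46 @ $23.15 = $2,735.15

COGS = $18,774.50; ending inventory = $2,735.15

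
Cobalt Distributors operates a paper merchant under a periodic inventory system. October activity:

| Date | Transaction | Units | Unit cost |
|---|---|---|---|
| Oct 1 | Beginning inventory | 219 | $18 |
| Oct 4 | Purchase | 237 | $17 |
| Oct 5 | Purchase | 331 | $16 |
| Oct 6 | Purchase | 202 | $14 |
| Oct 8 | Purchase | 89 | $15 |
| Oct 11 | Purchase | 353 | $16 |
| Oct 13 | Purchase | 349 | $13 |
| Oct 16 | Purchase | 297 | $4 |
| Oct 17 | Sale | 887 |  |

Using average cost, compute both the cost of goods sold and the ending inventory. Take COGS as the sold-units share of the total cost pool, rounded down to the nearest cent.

COGS = $12,300.55; ending inventory = $16,502.45

Oct 17, sell 887: 887/2077 × $28,803.00 → $12,300.55
Ending inventory (cost pool remaining) = $16,502.45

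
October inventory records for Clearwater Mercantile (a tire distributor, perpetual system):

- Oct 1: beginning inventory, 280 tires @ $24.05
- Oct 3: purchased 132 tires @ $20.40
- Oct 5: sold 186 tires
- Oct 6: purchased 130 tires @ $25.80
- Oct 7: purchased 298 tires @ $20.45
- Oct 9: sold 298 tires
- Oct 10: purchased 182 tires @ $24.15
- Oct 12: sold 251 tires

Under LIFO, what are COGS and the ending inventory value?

Oct 5, 186 sold [LIFO — newest first]: 132 @ $20.40 + 54 @ $24.05 = $3,991.50
Oct 9, 298 sold [LIFO — newest first]: 298 @ $20.45 = $6,094.10
Oct 12, 251 sold [LIFO — newest first]: 182 @ $24.15 + 69 @ $25.80 = $6,175.50
Total COGS = $3,991.50 + $6,094.10 + $6,175.50 = $16,261.10
Ending inventory: 226 @ $24.05 + 61 @ $25.80 = $7,009.10

COGS = $16,261.10; ending inventory = $7,009.10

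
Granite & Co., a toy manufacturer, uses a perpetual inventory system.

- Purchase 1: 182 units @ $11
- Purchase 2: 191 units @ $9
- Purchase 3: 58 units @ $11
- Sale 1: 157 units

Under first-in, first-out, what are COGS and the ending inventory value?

Sale 1 (157) [FIFO — oldest first]: 157 @ $11 = $1,727
Ending inventory: 25 @ $11 + 191 @ $9 + 58 @ $11 = $2,632

COGS = $1,727; ending inventory = $2,632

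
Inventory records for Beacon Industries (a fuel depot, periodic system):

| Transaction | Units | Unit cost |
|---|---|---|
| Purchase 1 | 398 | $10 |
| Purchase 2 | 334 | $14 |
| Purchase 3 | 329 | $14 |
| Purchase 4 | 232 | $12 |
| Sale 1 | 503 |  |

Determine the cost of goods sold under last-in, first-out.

Sale 1 (503) [LIFO — newest first]: 232 @ $12 + 271 @ $14 = $6,578
Ending inventory: 398 @ $10 + 334 @ $14 + 58 @ $14 = $9,468

COGS = $6,578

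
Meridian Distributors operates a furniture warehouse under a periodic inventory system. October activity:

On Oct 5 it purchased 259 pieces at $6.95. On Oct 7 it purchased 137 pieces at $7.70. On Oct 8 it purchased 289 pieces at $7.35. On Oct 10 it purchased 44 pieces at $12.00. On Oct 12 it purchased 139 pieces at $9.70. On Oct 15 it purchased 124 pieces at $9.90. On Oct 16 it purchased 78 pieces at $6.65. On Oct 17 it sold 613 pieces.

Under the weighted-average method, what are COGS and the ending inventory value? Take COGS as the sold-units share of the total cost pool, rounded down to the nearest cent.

Oct 17, sell 613: 613/1070 × $8,601.70 → $4,927.88
Ending inventory (cost pool remaining) = $3,673.82

COGS = $4,927.88; ending inventory = $3,673.82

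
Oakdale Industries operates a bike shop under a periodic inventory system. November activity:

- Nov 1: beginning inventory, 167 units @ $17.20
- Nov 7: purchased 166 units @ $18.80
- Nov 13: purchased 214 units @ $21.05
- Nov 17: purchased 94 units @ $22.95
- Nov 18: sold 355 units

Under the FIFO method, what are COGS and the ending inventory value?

Nov 18, 355 sold [FIFO — oldest first]: 167 @ $17.20 + 166 @ $18.80 + 22 @ $21.05 = $6,456.30
Ending inventory: 192 @ $21.05 + 94 @ $22.95 = $6,198.90

COGS = $6,456.30; ending inventory = $6,198.90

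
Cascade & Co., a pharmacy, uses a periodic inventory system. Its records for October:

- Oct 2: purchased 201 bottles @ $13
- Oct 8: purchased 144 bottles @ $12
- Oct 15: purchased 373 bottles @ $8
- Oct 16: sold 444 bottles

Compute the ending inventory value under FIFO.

Ending inventory = $2,192

Oct 16, 444 sold [FIFO — oldest first]: 201 @ $13 + 144 @ $12 + 99 @ $8 = $5,133
Ending inventory: 274 @ $8 = $2,192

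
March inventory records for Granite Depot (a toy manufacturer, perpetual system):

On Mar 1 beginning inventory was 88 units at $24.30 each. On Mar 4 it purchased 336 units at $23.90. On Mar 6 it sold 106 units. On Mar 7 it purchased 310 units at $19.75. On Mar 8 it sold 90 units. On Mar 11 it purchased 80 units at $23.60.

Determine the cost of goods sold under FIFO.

Mar 6, 106 sold [FIFO — oldest first]: 88 @ $24.30 + 18 @ $23.90 = $2,568.60
Mar 8, 90 sold [FIFO — oldest first]: 90 @ $23.90 = $2,151.00
Total COGS = $2,568.60 + $2,151.00 = $4,719.60
Ending inventory: 228 @ $23.90 + 310 @ $19.75 + 80 @ $23.60 = $13,459.70

COGS = $4,719.60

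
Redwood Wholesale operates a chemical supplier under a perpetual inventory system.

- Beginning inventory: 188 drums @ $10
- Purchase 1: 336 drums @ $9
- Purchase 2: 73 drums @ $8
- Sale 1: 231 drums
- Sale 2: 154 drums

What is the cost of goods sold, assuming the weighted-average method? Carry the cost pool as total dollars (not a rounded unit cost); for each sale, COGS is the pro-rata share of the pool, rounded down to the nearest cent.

After Beginning: 188 on hand, pool $1,880.00 (≈ $10.0000 each)
After Purchase 1: 524 on hand, pool $4,904.00 (≈ $9.3588 each)
After Purchase 2: 597 on hand, pool $5,488.00 (≈ $9.1926 each)
Sale 1, sell 231: 231/597 × $5,488.00 → $2,123.49
Sale 2, sell 154: 154/366 × $3,364.51 → $1,415.66
Total COGS = $2,123.49 + $1,415.66 = $3,539.15
Ending inventory (cost pool remaining) = $1,948.85

COGS = $3,539.15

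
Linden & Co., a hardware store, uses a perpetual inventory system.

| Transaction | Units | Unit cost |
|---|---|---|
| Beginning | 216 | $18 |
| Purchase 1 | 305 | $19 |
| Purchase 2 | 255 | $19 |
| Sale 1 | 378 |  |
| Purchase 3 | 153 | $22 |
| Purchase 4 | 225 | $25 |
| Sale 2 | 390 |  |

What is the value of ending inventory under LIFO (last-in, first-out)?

Sale 1 (378) [LIFO — newest first]: 255 @ $19 + 123 @ $19 = $7,182
Sale 2 (390) [LIFO — newest first]: 225 @ $25 + 153 @ $22 + 12 @ $19 = $9,219
Total COGS = $7,182 + $9,219 = $16,401
Ending inventory: 216 @ $18 + 170 @ $19 = $7,118

Ending inventory = $7,118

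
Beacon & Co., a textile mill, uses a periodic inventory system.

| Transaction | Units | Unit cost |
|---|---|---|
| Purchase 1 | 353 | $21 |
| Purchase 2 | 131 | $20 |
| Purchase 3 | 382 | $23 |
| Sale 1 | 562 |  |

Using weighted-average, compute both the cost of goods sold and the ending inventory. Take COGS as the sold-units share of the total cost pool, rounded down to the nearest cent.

COGS = $12,212.79; ending inventory = $6,606.21

Sale 1, sell 562: 562/866 × $18,819.00 → $12,212.79
Ending inventory (cost pool remaining) = $6,606.21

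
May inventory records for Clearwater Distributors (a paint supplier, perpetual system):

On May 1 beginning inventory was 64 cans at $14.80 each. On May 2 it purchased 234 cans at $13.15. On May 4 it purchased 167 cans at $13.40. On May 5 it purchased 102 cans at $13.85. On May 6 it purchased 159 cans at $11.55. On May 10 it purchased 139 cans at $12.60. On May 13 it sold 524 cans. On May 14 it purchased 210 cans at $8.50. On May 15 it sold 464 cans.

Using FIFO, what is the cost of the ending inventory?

May 13, 524 sold [FIFO — oldest first]: 64 @ $14.80 + 234 @ $13.15 + 167 @ $13.40 + 59 @ $13.85 = $7,079.25
May 15, 464 sold [FIFO — oldest first]: 43 @ $13.85 + 159 @ $11.55 + 139 @ $12.60 + 123 @ $8.50 = $5,228.90
Total COGS = $7,079.25 + $5,228.90 = $12,308.15
Ending inventory: 87 @ $8.50 = $739.50

Ending inventory = $739.50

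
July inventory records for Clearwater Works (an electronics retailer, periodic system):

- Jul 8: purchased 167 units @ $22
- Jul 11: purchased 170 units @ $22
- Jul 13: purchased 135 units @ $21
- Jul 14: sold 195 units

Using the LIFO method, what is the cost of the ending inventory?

Ending inventory = $6,094

Jul 14, 195 sold [LIFO — newest first]: 135 @ $21 + 60 @ $22 = $4,155
Ending inventory: 167 @ $22 + 110 @ $22 = $6,094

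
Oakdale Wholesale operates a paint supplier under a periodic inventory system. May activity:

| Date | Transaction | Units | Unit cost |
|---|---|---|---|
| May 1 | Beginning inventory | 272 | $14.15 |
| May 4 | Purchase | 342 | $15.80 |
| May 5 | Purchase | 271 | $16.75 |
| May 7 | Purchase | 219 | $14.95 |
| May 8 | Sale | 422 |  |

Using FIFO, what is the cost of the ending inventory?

May 8, 422 sold [FIFO — oldest first]: 272 @ $14.15 + 150 @ $15.80 = $6,218.80
Ending inventory: 192 @ $15.80 + 271 @ $16.75 + 219 @ $14.95 = $10,846.90

Ending inventory = $10,846.90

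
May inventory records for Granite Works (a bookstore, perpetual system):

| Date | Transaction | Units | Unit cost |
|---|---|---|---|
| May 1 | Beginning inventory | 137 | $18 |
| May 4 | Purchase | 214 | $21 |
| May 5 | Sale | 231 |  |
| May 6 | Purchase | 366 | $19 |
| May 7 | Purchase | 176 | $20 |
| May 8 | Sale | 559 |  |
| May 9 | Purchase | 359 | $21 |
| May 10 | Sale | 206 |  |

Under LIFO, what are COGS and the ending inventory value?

May 5, 231 sold [LIFO — newest first]: 214 @ $21 + 17 @ $18 = $4,800
May 8, 559 sold [LIFO — newest first]: 176 @ $20 + 366 @ $19 + 17 @ $18 = $10,780
May 10, 206 sold [LIFO — newest first]: 206 @ $21 = $4,326
Total COGS = $4,800 + $10,780 + $4,326 = $19,906
Ending inventory: 103 @ $18 + 153 @ $21 = $5,067
Check: goods available $24,973 = COGS $19,906 + ending $5,067

COGS = $19,906; ending inventory = $5,067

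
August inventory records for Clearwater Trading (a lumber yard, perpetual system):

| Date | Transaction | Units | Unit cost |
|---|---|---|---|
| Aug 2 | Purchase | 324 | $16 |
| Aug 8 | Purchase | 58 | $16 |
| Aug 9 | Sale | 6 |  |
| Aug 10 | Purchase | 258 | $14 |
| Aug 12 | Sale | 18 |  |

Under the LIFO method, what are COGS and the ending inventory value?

Aug 9, 6 sold [LIFO — newest first]: 6 @ $16 = $96
Aug 12, 18 sold [LIFO — newest first]: 18 @ $14 = $252
Total COGS = $96 + $252 = $348
Ending inventory: 324 @ $16 + 52 @ $16 + 240 @ $14 = $9,376

COGS = $348; ending inventory = $9,376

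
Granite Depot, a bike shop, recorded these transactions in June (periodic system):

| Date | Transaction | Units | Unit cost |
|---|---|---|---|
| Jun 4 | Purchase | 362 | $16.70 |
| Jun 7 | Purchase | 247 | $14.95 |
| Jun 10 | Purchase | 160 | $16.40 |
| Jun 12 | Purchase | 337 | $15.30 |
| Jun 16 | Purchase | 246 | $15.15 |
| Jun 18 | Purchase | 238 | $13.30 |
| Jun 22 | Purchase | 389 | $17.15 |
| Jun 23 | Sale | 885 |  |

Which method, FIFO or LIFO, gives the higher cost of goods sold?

FIFO COGS: 362 @ $16.70 + 247 @ $14.95 + 160 @ $16.40 + 116 @ $15.30 = $14,136.85
LIFO COGS: 389 @ $17.15 + 238 @ $13.30 + 246 @ $15.15 + 12 @ $15.30 = $13,747.25

FIFO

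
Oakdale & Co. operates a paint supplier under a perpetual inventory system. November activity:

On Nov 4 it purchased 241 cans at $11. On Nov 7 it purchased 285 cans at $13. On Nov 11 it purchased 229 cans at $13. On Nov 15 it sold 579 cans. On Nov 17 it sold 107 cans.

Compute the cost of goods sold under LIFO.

Nov 15, 579 sold [LIFO — newest first]: 229 @ $13 + 285 @ $13 + 65 @ $11 = $7,397
Nov 17, 107 sold [LIFO — newest first]: 107 @ $11 = $1,177
Total COGS = $7,397 + $1,177 = $8,574
Ending inventory: 69 @ $11 = $759
Check: goods available $9,333 = COGS $8,574 + ending $759

COGS = $8,574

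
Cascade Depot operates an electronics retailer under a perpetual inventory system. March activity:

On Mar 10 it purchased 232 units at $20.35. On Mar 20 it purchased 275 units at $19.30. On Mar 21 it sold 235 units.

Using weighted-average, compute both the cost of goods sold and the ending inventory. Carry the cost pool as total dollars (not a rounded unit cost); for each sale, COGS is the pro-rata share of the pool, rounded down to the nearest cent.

After Mar 10: 232 on hand, pool $4,721.20 (≈ $20.3500 each)
After Mar 20: 507 on hand, pool $10,028.70 (≈ $19.7805 each)
Mar 21, sell 235: 235/507 × $10,028.70 → $4,648.41
Ending inventory (cost pool remaining) = $5,380.29
Check: goods available $10,028.70 = COGS $4,648.41 + ending $5,380.29

COGS = $4,648.41; ending inventory = $5,380.29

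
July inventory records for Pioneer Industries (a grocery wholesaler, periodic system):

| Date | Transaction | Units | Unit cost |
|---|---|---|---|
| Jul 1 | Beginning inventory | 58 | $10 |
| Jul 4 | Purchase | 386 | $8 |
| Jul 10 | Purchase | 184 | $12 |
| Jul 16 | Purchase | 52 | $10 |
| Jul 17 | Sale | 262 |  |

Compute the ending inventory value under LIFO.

Jul 17, 262 sold [LIFO — newest first]: 52 @ $10 + 184 @ $12 + 26 @ $8 = $2,936
Ending inventory: 58 @ $10 + 360 @ $8 = $3,460

Ending inventory = $3,460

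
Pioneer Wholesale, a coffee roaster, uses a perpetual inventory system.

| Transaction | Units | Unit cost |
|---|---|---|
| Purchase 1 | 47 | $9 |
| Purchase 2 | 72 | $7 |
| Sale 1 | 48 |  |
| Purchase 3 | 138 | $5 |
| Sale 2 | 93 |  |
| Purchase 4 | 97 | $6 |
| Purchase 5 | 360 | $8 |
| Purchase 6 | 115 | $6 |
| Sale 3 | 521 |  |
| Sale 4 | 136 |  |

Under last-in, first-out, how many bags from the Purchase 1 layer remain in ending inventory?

Sale 1 (48) [LIFO — newest first]: 48 @ $7 = $336
Sale 2 (93) [LIFO — newest first]: 93 @ $5 = $465
Sale 3 (521) [LIFO — newest first]: 115 @ $6 + 360 @ $8 + 46 @ $6 = $3,846
Sale 4 (136) [LIFO — newest first]: 51 @ $6 + 45 @ $5 + 24 @ $7 + 16 @ $9 = $843
Total COGS = $336 + $465 + $3,846 + $843 = $5,490
Ending inventory: 31 @ $9 = $279

31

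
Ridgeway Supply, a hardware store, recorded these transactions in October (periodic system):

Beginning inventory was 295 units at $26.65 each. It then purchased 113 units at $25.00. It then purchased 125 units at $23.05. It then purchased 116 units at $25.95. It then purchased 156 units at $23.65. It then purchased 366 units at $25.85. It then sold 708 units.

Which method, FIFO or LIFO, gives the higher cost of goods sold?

FIFO

FIFO COGS: 295 @ $26.65 + 113 @ $25.00 + 125 @ $23.05 + 116 @ $25.95 + 59 @ $23.65 = $17,973.55
LIFO COGS: 366 @ $25.85 + 156 @ $23.65 + 116 @ $25.95 + 70 @ $23.05 = $17,774.20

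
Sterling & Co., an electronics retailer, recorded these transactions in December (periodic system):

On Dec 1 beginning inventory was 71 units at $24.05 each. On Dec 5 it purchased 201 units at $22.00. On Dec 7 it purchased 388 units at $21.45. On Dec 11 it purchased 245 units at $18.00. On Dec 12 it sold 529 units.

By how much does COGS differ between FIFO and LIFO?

FIFO COGS: 71 @ $24.05 + 201 @ $22.00 + 257 @ $21.45 = $11,642.20
LIFO COGS: 245 @ $18.00 + 284 @ $21.45 = $10,501.80
Difference = |$11,642.20 − $10,501.80| = $1,140.40

$1,140.40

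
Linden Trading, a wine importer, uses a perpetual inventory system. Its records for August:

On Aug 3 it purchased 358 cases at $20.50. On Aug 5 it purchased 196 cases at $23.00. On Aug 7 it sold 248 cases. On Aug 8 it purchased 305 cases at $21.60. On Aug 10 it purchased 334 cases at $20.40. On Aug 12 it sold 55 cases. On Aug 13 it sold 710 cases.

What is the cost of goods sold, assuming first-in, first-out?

Aug 7, 248 sold [FIFO — oldest first]: 248 @ $20.50 = $5,084.00
Aug 12, 55 sold [FIFO — oldest first]: 55 @ $20.50 = $1,127.50
Aug 13, 710 sold [FIFO — oldest first]: 55 @ $20.50 + 196 @ $23.00 + 305 @ $21.60 + 154 @ $20.40 = $15,365.10
Total COGS = $5,084.00 + $1,127.50 + $15,365.10 = $21,576.60
Ending inventory: 180 @ $20.40 = $3,672.00

COGS = $21,576.60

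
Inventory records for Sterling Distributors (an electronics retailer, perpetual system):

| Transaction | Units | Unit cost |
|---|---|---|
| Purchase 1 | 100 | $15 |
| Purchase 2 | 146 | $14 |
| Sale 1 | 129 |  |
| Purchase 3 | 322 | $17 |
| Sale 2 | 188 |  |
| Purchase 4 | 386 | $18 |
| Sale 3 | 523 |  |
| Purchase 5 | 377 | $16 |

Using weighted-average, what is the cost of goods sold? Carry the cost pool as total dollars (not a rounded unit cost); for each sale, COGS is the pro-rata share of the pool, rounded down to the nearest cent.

After Purchase 1: 100 on hand, pool $1,500.00 (≈ $15.0000 each)
After Purchase 2: 246 on hand, pool $3,544.00 (≈ $14.4065 each)
Sale 1, sell 129: 129/246 × $3,544.00 → $1,858.43
After Purchase 3: 439 on hand, pool $7,159.57 (≈ $16.3088 each)
Sale 2, sell 188: 188/439 × $7,159.57 → $3,066.05
After Purchase 4: 637 on hand, pool $11,041.52 (≈ $17.3336 each)
Sale 3, sell 523: 523/637 × $11,041.52 → $9,065.48
After Purchase 5: 491 on hand, pool $8,008.04 (≈ $16.3097 each)
Total COGS = $1,858.43 + $3,066.05 + $9,065.48 = $13,989.96
Ending inventory (cost pool remaining) = $8,008.04

COGS = $13,989.96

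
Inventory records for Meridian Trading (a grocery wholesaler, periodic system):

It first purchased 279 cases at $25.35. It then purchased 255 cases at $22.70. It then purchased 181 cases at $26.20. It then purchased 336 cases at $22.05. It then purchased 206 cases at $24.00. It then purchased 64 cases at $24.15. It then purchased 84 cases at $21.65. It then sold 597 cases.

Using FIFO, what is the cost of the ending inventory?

Ending inventory = $18,808.60

Sale 1 (597) [FIFO — oldest first]: 279 @ $25.35 + 255 @ $22.70 + 63 @ $26.20 = $14,511.75
Ending inventory: 118 @ $26.20 + 336 @ $22.05 + 206 @ $24.00 + 64 @ $24.15 + 84 @ $21.65 = $18,808.60
Check: goods available $33,320.35 = COGS $14,511.75 + ending $18,808.60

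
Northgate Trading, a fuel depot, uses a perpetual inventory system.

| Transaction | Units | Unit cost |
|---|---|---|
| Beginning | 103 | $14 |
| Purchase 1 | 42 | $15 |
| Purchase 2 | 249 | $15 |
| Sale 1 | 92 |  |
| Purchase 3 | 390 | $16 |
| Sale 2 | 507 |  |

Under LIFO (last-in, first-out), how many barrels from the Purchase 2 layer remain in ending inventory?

Sale 1 (92) [LIFO — newest first]: 92 @ $15 = $1,380
Sale 2 (507) [LIFO — newest first]: 390 @ $16 + 117 @ $15 = $7,995
Total COGS = $1,380 + $7,995 = $9,375
Ending inventory: 103 @ $14 + 42 @ $15 + 40 @ $15 = $2,672

40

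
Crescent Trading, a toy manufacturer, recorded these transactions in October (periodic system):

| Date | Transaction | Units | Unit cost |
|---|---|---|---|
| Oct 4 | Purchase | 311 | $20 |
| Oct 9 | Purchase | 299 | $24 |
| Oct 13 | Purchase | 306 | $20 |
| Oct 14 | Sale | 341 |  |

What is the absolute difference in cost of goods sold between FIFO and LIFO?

$20

FIFO COGS: 311 @ $20 + 30 @ $24 = $6,940
LIFO COGS: 306 @ $20 + 35 @ $24 = $6,960
Difference = |$6,940 − $6,960| = $20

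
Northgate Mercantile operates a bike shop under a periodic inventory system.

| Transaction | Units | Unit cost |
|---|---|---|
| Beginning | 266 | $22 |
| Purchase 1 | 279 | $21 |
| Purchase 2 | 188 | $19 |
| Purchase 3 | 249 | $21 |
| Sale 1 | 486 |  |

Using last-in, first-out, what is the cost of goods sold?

Sale 1 (486) [LIFO — newest first]: 249 @ $21 + 188 @ $19 + 49 @ $21 = $9,830
Ending inventory: 266 @ $22 + 230 @ $21 = $10,682

COGS = $9,830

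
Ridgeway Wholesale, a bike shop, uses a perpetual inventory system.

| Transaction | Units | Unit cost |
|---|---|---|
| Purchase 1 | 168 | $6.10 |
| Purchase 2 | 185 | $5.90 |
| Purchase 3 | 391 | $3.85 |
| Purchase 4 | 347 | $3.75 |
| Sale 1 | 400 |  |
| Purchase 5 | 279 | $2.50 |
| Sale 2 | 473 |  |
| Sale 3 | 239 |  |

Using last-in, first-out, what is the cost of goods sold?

Sale 1 (400) [LIFO — newest first]: 347 @ $3.75 + 53 @ $3.85 = $1,505.30
Sale 2 (473) [LIFO — newest first]: 279 @ $2.50 + 194 @ $3.85 = $1,444.40
Sale 3 (239) [LIFO — newest first]: 144 @ $3.85 + 95 @ $5.90 = $1,114.90
Total COGS = $1,505.30 + $1,444.40 + $1,114.90 = $4,064.60
Ending inventory: 168 @ $6.10 + 90 @ $5.90 = $1,555.80

COGS = $4,064.60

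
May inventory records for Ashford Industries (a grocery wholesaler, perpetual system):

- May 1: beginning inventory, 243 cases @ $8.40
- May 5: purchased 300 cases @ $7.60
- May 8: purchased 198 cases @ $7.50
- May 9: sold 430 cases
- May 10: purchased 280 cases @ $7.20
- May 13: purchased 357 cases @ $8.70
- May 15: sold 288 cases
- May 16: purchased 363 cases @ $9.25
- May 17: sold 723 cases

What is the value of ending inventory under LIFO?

May 9, 430 sold [LIFO — newest first]: 198 @ $7.50 + 232 @ $7.60 = $3,248.20
May 15, 288 sold [LIFO — newest first]: 288 @ $8.70 = $2,505.60
May 17, 723 sold [LIFO — newest first]: 363 @ $9.25 + 69 @ $8.70 + 280 @ $7.20 + 11 @ $7.60 = $6,057.65
Total COGS = $3,248.20 + $2,505.60 + $6,057.65 = $11,811.45
Ending inventory: 243 @ $8.40 + 57 @ $7.60 = $2,474.40

Ending inventory = $2,474.40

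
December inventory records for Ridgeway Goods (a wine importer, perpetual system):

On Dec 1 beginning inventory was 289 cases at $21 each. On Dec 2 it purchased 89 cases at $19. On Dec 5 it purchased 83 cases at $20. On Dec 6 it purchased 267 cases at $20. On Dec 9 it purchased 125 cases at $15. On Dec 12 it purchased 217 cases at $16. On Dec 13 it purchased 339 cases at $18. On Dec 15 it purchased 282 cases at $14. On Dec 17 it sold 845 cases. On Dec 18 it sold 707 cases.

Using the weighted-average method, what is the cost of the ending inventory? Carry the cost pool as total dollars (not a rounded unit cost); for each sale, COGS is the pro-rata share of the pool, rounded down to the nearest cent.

After Dec 1: 289 on hand, pool $6,069.00 (≈ $21.0000 each)
After Dec 2: 378 on hand, pool $7,760.00 (≈ $20.5291 each)
After Dec 5: 461 on hand, pool $9,420.00 (≈ $20.4338 each)
After Dec 6: 728 on hand, pool $14,760.00 (≈ $20.2747 each)
After Dec 9: 853 on hand, pool $16,635.00 (≈ $19.5018 each)
After Dec 12: 1070 on hand, pool $20,107.00 (≈ $18.7916 each)
After Dec 13: 1409 on hand, pool $26,209.00 (≈ $18.6011 each)
After Dec 15: 1691 on hand, pool $30,157.00 (≈ $17.8338 each)
Dec 17, sell 845: 845/1691 × $30,157.00 → $15,069.58
Dec 18, sell 707: 707/846 × $15,087.42 → $12,608.51
Total COGS = $15,069.58 + $12,608.51 = $27,678.09
Ending inventory (cost pool remaining) = $2,478.91
Check: goods available $30,157.00 = COGS $27,678.09 + ending $2,478.91

Ending inventory = $2,478.91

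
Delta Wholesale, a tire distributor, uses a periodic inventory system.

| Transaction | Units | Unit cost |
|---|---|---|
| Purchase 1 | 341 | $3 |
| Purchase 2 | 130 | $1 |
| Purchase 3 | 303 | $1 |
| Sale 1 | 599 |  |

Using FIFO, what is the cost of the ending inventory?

Sale 1 (599) [FIFO — oldest first]: 341 @ $3 + 130 @ $1 + 128 @ $1 = $1,281
Ending inventory: 175 @ $1 = $175

Ending inventory = $175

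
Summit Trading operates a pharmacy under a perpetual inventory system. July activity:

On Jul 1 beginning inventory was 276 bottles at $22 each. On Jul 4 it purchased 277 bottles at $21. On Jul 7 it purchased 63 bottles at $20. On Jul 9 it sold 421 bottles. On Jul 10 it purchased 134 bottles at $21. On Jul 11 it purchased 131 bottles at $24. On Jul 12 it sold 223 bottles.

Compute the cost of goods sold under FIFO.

Jul 9, 421 sold [FIFO — oldest first]: 276 @ $22 + 145 @ $21 = $9,117
Jul 12, 223 sold [FIFO — oldest first]: 132 @ $21 + 63 @ $20 + 28 @ $21 = $4,620
Total COGS = $9,117 + $4,620 = $13,737
Ending inventory: 106 @ $21 + 131 @ $24 = $5,370

COGS = $13,737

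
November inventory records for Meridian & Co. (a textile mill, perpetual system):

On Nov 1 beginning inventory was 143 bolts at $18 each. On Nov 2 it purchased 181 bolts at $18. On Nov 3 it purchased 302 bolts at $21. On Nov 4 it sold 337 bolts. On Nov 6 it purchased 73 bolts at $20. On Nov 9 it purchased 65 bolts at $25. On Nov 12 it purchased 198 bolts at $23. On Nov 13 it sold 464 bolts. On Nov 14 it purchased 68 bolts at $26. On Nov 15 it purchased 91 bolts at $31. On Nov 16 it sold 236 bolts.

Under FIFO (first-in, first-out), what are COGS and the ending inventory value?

COGS = $21,798; ending inventory = $2,604

Nov 4, 337 sold [FIFO — oldest first]: 143 @ $18 + 181 @ $18 + 13 @ $21 = $6,105
Nov 13, 464 sold [FIFO — oldest first]: 289 @ $21 + 73 @ $20 + 65 @ $25 + 37 @ $23 = $10,005
Nov 16, 236 sold [FIFO — oldest first]: 161 @ $23 + 68 @ $26 + 7 @ $31 = $5,688
Total COGS = $6,105 + $10,005 + $5,688 = $21,798
Ending inventory: 84 @ $31 = $2,604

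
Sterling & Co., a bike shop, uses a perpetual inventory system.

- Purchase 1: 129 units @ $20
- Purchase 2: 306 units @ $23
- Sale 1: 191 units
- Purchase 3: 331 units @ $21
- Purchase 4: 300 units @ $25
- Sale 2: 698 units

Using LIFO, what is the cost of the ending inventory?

Ending inventory = $3,684

Sale 1 (191) [LIFO — newest first]: 191 @ $23 = $4,393
Sale 2 (698) [LIFO — newest first]: 300 @ $25 + 331 @ $21 + 67 @ $23 = $15,992
Total COGS = $4,393 + $15,992 = $20,385
Ending inventory: 129 @ $20 + 48 @ $23 = $3,684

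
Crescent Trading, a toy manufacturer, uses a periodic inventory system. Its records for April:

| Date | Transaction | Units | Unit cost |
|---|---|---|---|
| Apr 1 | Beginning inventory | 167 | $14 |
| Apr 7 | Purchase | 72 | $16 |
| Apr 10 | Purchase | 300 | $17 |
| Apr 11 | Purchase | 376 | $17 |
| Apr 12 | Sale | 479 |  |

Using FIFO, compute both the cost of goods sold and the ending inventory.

Apr 12, 479 sold [FIFO — oldest first]: 167 @ $14 + 72 @ $16 + 240 @ $17 = $7,570
Ending inventory: 60 @ $17 + 376 @ $17 = $7,412

COGS = $7,570; ending inventory = $7,412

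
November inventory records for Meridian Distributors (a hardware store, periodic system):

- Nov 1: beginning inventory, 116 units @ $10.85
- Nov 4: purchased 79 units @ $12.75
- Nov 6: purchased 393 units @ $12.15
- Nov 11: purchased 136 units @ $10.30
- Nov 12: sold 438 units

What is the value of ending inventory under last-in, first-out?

Ending inventory = $3,371.50

Nov 12, 438 sold [LIFO — newest first]: 136 @ $10.30 + 302 @ $12.15 = $5,070.10
Ending inventory: 116 @ $10.85 + 79 @ $12.75 + 91 @ $12.15 = $3,371.50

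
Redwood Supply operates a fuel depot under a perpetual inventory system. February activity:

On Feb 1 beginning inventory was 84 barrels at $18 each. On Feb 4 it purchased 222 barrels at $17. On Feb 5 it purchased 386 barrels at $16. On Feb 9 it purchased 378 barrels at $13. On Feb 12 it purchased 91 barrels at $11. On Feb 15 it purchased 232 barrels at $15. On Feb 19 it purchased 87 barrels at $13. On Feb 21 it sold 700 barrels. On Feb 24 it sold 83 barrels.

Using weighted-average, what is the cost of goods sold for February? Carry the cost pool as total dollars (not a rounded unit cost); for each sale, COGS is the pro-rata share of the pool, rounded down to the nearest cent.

After Feb 1: 84 on hand, pool $1,512.00 (≈ $18.0000 each)
After Feb 4: 306 on hand, pool $5,286.00 (≈ $17.2745 each)
After Feb 5: 692 on hand, pool $11,462.00 (≈ $16.5636 each)
After Feb 9: 1070 on hand, pool $16,376.00 (≈ $15.3047 each)
After Feb 12: 1161 on hand, pool $17,377.00 (≈ $14.9673 each)
After Feb 15: 1393 on hand, pool $20,857.00 (≈ $14.9727 each)
After Feb 19: 1480 on hand, pool $21,988.00 (≈ $14.8568 each)
Feb 21, sell 700: 700/1480 × $21,988.00 → $10,399.72
Feb 24, sell 83: 83/780 × $11,588.28 → $1,233.11
Total COGS = $10,399.72 + $1,233.11 = $11,632.83
Ending inventory (cost pool remaining) = $10,355.17
Check: goods available $21,988.00 = COGS $11,632.83 + ending $10,355.17

COGS = $11,632.83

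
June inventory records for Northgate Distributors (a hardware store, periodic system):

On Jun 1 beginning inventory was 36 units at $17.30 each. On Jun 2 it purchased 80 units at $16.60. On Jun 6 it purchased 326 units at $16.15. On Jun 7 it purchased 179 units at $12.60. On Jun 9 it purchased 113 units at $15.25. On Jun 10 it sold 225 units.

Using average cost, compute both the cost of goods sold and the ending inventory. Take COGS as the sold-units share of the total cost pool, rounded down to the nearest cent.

COGS = $3,431.51; ending inventory = $7,762.84

Jun 10, sell 225: 225/734 × $11,194.35 → $3,431.51
Ending inventory (cost pool remaining) = $7,762.84
Check: goods available $11,194.35 = COGS $3,431.51 + ending $7,762.84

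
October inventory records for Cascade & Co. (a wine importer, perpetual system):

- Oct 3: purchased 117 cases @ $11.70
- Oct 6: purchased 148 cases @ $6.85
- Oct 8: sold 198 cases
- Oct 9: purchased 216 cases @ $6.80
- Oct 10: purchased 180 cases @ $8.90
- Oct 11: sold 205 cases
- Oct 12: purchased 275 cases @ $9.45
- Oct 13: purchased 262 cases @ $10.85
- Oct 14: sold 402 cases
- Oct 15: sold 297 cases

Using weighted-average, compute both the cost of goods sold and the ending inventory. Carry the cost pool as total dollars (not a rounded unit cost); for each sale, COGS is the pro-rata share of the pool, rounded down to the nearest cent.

COGS = $9,990.70; ending inventory = $904.25

After Oct 3: 117 on hand, pool $1,368.90 (≈ $11.7000 each)
After Oct 6: 265 on hand, pool $2,382.70 (≈ $8.9913 each)
Oct 8, sell 198: 198/265 × $2,382.70 → $1,780.28
After Oct 9: 283 on hand, pool $2,071.22 (≈ $7.3188 each)
After Oct 10: 463 on hand, pool $3,673.22 (≈ $7.9335 each)
Oct 11, sell 205: 205/463 × $3,673.22 → $1,626.37
After Oct 12: 533 on hand, pool $4,645.60 (≈ $8.7159 each)
After Oct 13: 795 on hand, pool $7,488.30 (≈ $9.4192 each)
Oct 14, sell 402: 402/795 × $7,488.30 → $3,786.53
Oct 15, sell 297: 297/393 × $3,701.77 → $2,797.52
Total COGS = $1,780.28 + $1,626.37 + $3,786.53 + $2,797.52 = $9,990.70
Ending inventory (cost pool remaining) = $904.25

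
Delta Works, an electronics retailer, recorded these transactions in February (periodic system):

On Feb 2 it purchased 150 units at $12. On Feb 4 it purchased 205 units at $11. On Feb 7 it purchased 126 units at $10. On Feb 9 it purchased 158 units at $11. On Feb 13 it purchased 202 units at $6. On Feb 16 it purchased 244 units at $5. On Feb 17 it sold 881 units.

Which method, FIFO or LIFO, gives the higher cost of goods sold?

FIFO COGS: 150 @ $12 + 205 @ $11 + 126 @ $10 + 158 @ $11 + 202 @ $6 + 40 @ $5 = $8,465
LIFO COGS: 244 @ $5 + 202 @ $6 + 158 @ $11 + 126 @ $10 + 151 @ $11 = $7,091

FIFO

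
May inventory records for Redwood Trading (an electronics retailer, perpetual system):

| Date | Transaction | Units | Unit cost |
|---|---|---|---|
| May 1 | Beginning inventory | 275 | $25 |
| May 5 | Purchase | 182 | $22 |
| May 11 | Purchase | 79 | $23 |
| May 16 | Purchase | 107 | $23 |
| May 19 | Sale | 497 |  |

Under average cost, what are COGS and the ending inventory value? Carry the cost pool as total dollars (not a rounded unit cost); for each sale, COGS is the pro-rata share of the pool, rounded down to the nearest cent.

COGS = $11,715.44; ending inventory = $3,441.56

After May 1: 275 on hand, pool $6,875.00 (≈ $25.0000 each)
After May 5: 457 on hand, pool $10,879.00 (≈ $23.8053 each)
After May 11: 536 on hand, pool $12,696.00 (≈ $23.6866 each)
After May 16: 643 on hand, pool $15,157.00 (≈ $23.5723 each)
May 19, sell 497: 497/643 × $15,157.00 → $11,715.44
Ending inventory (cost pool remaining) = $3,441.56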